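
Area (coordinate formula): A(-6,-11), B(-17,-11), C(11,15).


-6*(-11-15) = 156
-17*(15+ 11) = -442
11*(-11+ 11) = 0
sum = -286
Area = |-286|/2 = 143.0000

143.0000 sq units


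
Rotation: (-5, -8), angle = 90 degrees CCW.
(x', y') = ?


cos(90) = 0, sin(90) = 1
x' = -5*0 + 8*1 = 8
y' = -5*1 - 8*0 = -5

(8, -5)


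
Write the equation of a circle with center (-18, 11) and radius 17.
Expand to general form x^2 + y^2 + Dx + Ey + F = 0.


(x+ 18)^2 + (y-11)^2 = 17^2
D = -2h = 36, E = -2k = -22
F = h^2+k^2-r^2 = 324+121-289 = 156

x^2 + y^2 + 36x - 22y + 156 = 0


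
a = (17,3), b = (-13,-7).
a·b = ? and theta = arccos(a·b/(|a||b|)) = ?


a·b = 17*(-13) + 3*(-7) = -221 - 21 = -242
|a| = sqrt(289+9) = 17.2627
|b| = sqrt(169+49) = 14.7648
cos(theta) = -242/(sqrt(298)*sqrt(218)) = -242/sqrt(64964) = -0.949465
theta = arccos(-242/sqrt(64964)) = 161.7072 degrees

a·b = -242, theta = 161.7072 deg


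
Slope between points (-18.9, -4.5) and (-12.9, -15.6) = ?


dy = -15.6 + 4.5 = -11.1
dx = -12.9 + 18.9 = 6
m = -11.1/6 = -1.8500

m = -1.8500


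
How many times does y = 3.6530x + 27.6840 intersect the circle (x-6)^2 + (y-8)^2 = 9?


Substitute y = 3.6530x + 27.6840: (x-6)^2 + (3.6530x+27.6840-8)^2 = 9
Expand to Ax^2 + Bx + C = 0, where b-k = 19.684
A = 1+m^2 = 14.344409
B = 2(m(b-k) - h) = 2(3.6530*19.684 - 6) = 131.811304
C = h^2 + (b-k)^2 - r^2 = 36 + 387.459856 - 9 = 414.459856
disc = B^2-4AC = 17374.2199 - 23780.7268 = -6406.5069
disc < 0

0 intersection points


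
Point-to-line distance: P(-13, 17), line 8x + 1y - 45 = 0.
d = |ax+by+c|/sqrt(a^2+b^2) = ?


|8*(-13) + 1*17 - 45| = |-132| = 132
sqrt(64 + 1) = sqrt(65) = 8.0623
d = 132/sqrt(65) = 16.3726

16.3726


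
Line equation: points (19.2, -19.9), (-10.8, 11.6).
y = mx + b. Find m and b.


m = (31.5)/(-30.0) = -1.0500
b = y1 - m*x1 = -19.9 - (31.5*19.2)/(-30.0) = -19.9 + 20.1600 = 0.2600

y = -1.0500x + 0.2600


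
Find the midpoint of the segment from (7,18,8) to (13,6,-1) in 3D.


Mx = (7+13)/2 = 10.0000
My = (18+6)/2 = 12.0000
Mz = (8- 1)/2 = 3.5000

M = (10.0000, 12.0000, 3.5000)


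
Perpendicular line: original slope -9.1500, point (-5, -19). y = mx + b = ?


Perpendicular slope = -1/m1 = -1/(-9.1500) = 0.1093
b2 = y0 - m2*x0 = -19 - 5/(-9.1500) = -19 + 0.5464 = -18.4536

y = 0.1093x - 18.4536


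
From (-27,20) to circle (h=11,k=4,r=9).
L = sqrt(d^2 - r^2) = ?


d = sqrt((-27-11)^2 + (20-4)^2) = sqrt(1444+256) = 41.2311
L = sqrt(1700.0000 - 81) = sqrt(1619.0000) = 40.2368

40.2368


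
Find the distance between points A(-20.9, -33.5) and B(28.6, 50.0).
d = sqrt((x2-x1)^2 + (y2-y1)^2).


dx = 28.6 + 20.9 = 49.5
dy = 50.0 + 33.5 = 83.5
d = sqrt(2450.25 + 6972.25) = sqrt(9422.5) = 97.0696

97.0696


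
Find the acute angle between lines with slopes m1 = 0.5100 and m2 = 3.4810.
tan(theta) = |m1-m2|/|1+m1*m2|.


m1-m2 = -2.971
1+m1*m2 = 2.77531
tan(theta) = |-2.971/2.77531| = 1.070511
theta = arctan(|-2.971/2.77531|) = 46.9504 degrees (acute angle)

46.9504 degrees


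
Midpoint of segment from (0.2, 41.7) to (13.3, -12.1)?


Mx = (0.2 + 13.3)/2 = 13.5/2 = 6.7500
My = (41.7 - 12.1)/2 = 29.6/2 = 14.8000

(6.7500, 14.8000)


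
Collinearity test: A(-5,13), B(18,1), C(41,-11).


-5*(1+ 11) + 18*(-11-13) + 41*(13-1)
= -60 - 432 + 492 = 0

Yes, collinear (determinant = 0)


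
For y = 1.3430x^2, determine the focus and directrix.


a = 1.3430
1/(4a) = 0.1862
Focus = (0, 0.1862)
Directrix: y = -0.1862

Focus = (0, 0.1862), Directrix: y = -0.1862


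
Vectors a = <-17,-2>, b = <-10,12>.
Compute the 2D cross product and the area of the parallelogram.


cross = -17*12 + 2*(-10) = -204 - 20 = -224
Parallelogram area = |-224| = 224

cross = -224, parallelogram area = 224


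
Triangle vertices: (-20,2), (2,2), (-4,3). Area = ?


-20*(2-3) = 20
2*(3-2) = 2
-4*(2-2) = 0
sum = 22
Area = |22|/2 = 11.0000

11.0000 sq units


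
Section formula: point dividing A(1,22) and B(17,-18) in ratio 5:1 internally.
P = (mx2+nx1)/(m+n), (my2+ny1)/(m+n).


Px = (5*17 + 1*1)/6 = 86/6 = 14.3333
Py = (5*(-18) + 1*22)/6 = -68/6 = -11.3333

P = (14.3333, -11.3333)


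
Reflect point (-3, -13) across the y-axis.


Reflection rule for y-axis: (-x, y)
(-3, -13) -> (3, -13)

(3, -13)


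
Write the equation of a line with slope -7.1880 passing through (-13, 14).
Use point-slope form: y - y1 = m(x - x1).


y - 14 = -7.1880(x + 13)
y = -7.1880x + 14 + 7.1880*(-13)
y = -7.1880x - 79.4440

y = -7.1880x - 79.4440


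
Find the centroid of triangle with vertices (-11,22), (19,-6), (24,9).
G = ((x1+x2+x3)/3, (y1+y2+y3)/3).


Gx = (-11+19+24)/3 = 32/3 = 10.6667
Gy = (22- 6+9)/3 = 25/3 = 8.3333

G = (10.6667, 8.3333)


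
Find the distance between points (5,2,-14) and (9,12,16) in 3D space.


dx=4, dy=10, dz=30
d = sqrt(16+100+900) = sqrt(1016) = 31.8748

31.8748


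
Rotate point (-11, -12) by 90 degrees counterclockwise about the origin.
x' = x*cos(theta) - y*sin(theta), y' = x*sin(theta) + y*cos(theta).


cos(90) = 0, sin(90) = 1
x' = -11*0 + 12*1 = 12
y' = -11*1 - 12*0 = -11

(12, -11)


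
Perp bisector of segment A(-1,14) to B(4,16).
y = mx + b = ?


Midpoint = (1.5, 15)
Slope of AB = dy/dx = 2/5 = 0.4000
Perp slope = -dx/dy = -5/2 = -2.5000
b = My - (perp slope)*Mx = 15 + (5*1.5)/2 = 15 + 3.7500 = 18.7500

y = -2.5000x + 18.7500


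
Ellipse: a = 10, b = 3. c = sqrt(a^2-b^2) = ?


c^2 = 10^2 - 3^2 = 100 - 9 = 91
c = sqrt(91) = 9.5394

c = 9.5394


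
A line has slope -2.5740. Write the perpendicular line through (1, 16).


Perpendicular slope = -1/m1 = -1/(-2.5740) = 0.3885
b2 = y0 - m2*x0 = 16 + 1/(-2.5740) = 16 - 0.3885 = 15.6115

y = 0.3885x + 15.6115


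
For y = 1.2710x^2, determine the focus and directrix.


a = 1.2710
1/(4a) = 0.1967
Focus = (0, 0.1967)
Directrix: y = -0.1967

Focus = (0, 0.1967), Directrix: y = -0.1967


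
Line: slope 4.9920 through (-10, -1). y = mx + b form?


y + 1 = 4.9920(x + 10)
y = 4.9920x - 1 - 4.9920*(-10)
y = 4.9920x + 48.9200

y = 4.9920x + 48.9200


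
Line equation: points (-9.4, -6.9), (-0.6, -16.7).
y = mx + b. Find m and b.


m = (-9.8)/(8.8) = -1.1136
b = y1 - m*x1 = -6.9 - (-9.8*(-9.4))/(8.8) = -6.9 - 10.4682 = -17.3682

y = -1.1136x - 17.3682


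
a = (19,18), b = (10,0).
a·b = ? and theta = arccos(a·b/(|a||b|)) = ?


a·b = 19*10 + 18*0 = 190 + 0 = 190
|a| = sqrt(361+324) = 26.1725
|b| = sqrt(100+0) = 10.0000
cos(theta) = 190/(sqrt(685)*sqrt(100)) = 190/sqrt(68500) = 0.725953
theta = arccos(190/sqrt(68500)) = 43.4518 degrees

a·b = 190, theta = 43.4518 deg


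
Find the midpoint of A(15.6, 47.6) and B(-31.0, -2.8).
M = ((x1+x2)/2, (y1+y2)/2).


Mx = (15.6 - 31.0)/2 = -15.4/2 = -7.7000
My = (47.6 - 2.8)/2 = 44.8/2 = 22.4000

(-7.7000, 22.4000)


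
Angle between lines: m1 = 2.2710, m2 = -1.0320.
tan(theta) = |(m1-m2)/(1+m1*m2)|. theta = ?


m1-m2 = 3.303
1+m1*m2 = -1.343672
tan(theta) = |3.303/(-1.343672)| = 2.458189
theta = arctan(|3.303/(-1.343672)|) = 67.8633 degrees (acute angle)

67.8633 degrees


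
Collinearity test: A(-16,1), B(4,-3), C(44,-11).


-16*(-3+ 11) + 4*(-11-1) + 44*(1+ 3)
= -128 - 48 + 176 = 0

Yes, collinear (determinant = 0)


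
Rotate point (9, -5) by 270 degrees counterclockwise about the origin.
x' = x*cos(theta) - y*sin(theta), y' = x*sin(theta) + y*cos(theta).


cos(270) = 0, sin(270) = -1
x' = 9*0 + 5*(-1) = -5
y' = 9*(-1) - 5*0 = -9

(-5, -9)


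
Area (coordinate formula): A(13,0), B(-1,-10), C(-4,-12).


13*(-10+ 12) = 26
-1*(-12-0) = 12
-4*(0+ 10) = -40
sum = -2
Area = |-2|/2 = 1.0000

1.0000 sq units


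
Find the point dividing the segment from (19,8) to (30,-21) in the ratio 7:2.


Px = (7*30 + 2*19)/9 = 248/9 = 27.5556
Py = (7*(-21) + 2*8)/9 = -131/9 = -14.5556

P = (27.5556, -14.5556)


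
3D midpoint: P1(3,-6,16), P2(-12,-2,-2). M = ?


Mx = (3- 12)/2 = -4.5000
My = (-6- 2)/2 = -4.0000
Mz = (16- 2)/2 = 7.0000

M = (-4.5000, -4.0000, 7.0000)


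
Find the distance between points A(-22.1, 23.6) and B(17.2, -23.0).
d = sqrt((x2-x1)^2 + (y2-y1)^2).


dx = 17.2 + 22.1 = 39.3
dy = -23.0 - 23.6 = -46.6
d = sqrt(1544.49 + 2171.56) = sqrt(3716.05) = 60.9594

60.9594


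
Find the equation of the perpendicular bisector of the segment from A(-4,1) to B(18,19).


Midpoint = (7, 10)
Slope of AB = dy/dx = 18/22 = 0.8182
Perp slope = -dx/dy = -22/18 = -1.2222
b = My - (perp slope)*Mx = 10 + (22*7)/18 = 10 + 8.5556 = 18.5556

y = -1.2222x + 18.5556


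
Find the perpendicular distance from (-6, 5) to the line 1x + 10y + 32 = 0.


|1*(-6) + 10*5 + 32| = |76| = 76
sqrt(1 + 100) = sqrt(101) = 10.0499
d = 76/sqrt(101) = 7.5623

7.5623


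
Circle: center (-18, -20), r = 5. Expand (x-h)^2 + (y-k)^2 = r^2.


(x+ 18)^2 + (y+ 20)^2 = 5^2
D = -2h = 36, E = -2k = 40
F = h^2+k^2-r^2 = 324+400-25 = 699

x^2 + y^2 + 36x + 40y + 699 = 0


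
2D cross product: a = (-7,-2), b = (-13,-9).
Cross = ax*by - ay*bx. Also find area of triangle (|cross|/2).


cross = -7*(-9) + 2*(-13) = 63 - 26 = 37
Triangle area = |37|/2 = 37/2 = 18.5000

cross = 37, triangle area = 18.5000


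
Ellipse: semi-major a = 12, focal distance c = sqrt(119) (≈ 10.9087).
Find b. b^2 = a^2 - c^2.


b^2 = 12^2 - (sqrt(119))^2 = 144 - 119 = 25
b = sqrt(25) = 5

b = 5


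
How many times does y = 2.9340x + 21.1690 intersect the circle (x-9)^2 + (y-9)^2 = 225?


Substitute y = 2.9340x + 21.1690: (x-9)^2 + (2.9340x+21.1690-9)^2 = 225
Expand to Ax^2 + Bx + C = 0, where b-k = 12.169
A = 1+m^2 = 9.608356
B = 2(m(b-k) - h) = 2(2.9340*12.169 - 9) = 53.407692
C = h^2 + (b-k)^2 - r^2 = 81 + 148.084561 - 225 = 4.084561
disc = B^2-4AC = 2852.3816 - 156.9837 = 2695.3979
disc > 0

2 intersection points


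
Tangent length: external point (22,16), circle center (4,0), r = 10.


d = sqrt((22-4)^2 + (16-0)^2) = sqrt(324+256) = 24.0832
L = sqrt(580.0000 - 100) = sqrt(480.0000) = 21.9089

21.9089


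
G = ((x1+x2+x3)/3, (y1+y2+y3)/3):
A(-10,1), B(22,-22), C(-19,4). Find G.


Gx = (-10+22- 19)/3 = -7/3 = -2.3333
Gy = (1- 22+4)/3 = -17/3 = -5.6667

G = (-2.3333, -5.6667)


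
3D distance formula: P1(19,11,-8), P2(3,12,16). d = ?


dx=-16, dy=1, dz=24
d = sqrt(256+1+576) = sqrt(833) = 28.8617

28.8617


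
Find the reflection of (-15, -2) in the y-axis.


Reflection rule for y-axis: (-x, y)
(-15, -2) -> (15, -2)

(15, -2)


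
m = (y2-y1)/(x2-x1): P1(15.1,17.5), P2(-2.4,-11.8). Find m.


dy = -11.8 - 17.5 = -29.3
dx = -2.4 - 15.1 = -17.5
m = -29.3/(-17.5) = 1.6743

m = 1.6743


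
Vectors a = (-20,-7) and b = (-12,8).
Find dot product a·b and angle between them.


a·b = -20*(-12) - 7*8 = 240 - 56 = 184
|a| = sqrt(400+49) = 21.1896
|b| = sqrt(144+64) = 14.4222
cos(theta) = 184/(sqrt(449)*sqrt(208)) = 184/sqrt(93392) = 0.602092
theta = arccos(184/sqrt(93392)) = 52.9801 degrees

a·b = 184, theta = 52.9801 deg


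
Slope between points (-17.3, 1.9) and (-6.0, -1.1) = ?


dy = -1.1 - 1.9 = -3.0
dx = -6.0 + 17.3 = 11.3
m = -3.0/11.3 = -0.2655

m = -0.2655


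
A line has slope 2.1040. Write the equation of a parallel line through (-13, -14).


Parallel lines have equal slopes.
m2 = 2.1040
b2 = -14 - 2.1040*(-13) = 13.3520

y = 2.1040x + 13.3520


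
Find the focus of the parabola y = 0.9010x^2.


a = 0.9010
4a = 3.6040
focus = (0, 1/3.6040) = (0, 0.2775)

Focus = (0, 0.2775)


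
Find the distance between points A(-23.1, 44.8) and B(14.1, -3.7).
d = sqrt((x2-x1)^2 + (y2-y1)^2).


dx = 14.1 + 23.1 = 37.2
dy = -3.7 - 44.8 = -48.5
d = sqrt(1383.84 + 2352.25) = sqrt(3736.09) = 61.1236

61.1236


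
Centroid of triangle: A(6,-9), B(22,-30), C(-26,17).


Gx = (6+22- 26)/3 = 2/3 = 0.6667
Gy = (-9- 30+17)/3 = -22/3 = -7.3333

G = (0.6667, -7.3333)


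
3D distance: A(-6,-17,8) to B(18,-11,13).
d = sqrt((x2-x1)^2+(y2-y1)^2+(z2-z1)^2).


dx=24, dy=6, dz=5
d = sqrt(576+36+25) = sqrt(637) = 25.2389

25.2389


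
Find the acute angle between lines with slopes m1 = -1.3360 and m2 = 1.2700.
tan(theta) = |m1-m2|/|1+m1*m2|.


m1-m2 = -2.606
1+m1*m2 = -0.69672
tan(theta) = |-2.606/(-0.69672)| = 3.740384
theta = arctan(|-2.606/(-0.69672)|) = 75.0319 degrees (acute angle)

75.0319 degrees


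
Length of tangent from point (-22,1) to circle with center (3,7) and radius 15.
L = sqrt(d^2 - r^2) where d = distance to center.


d = sqrt((-22-3)^2 + (1-7)^2) = sqrt(625+36) = 25.7099
L = sqrt(661.0000 - 225) = sqrt(436.0000) = 20.8806

20.8806


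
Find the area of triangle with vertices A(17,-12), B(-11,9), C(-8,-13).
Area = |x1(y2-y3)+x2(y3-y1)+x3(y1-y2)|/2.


17*(9+ 13) = 374
-11*(-13+ 12) = 11
-8*(-12-9) = 168
sum = 553
Area = |553|/2 = 276.5000

276.5000 sq units


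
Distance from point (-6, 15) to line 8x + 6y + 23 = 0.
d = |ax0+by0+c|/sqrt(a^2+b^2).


|8*(-6) + 6*15 + 23| = |65| = 65
sqrt(64 + 36) = sqrt(100) = 10.0000
d = 65/sqrt(100) = 6.5000

6.5000


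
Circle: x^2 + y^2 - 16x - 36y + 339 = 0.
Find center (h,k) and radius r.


h = -D/2 = 16/2 = 8
k = -E/2 = 36/2 = 18
r^2 = h^2 + k^2 - F = 64 + 324 - 339 = 49
r = 7

Center (8, 18), radius = 7


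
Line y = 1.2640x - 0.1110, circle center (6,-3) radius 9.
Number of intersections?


Substitute y = 1.2640x - 0.1110: (x-6)^2 + (1.2640x- 0.1110+ 3)^2 = 81
Expand to Ax^2 + Bx + C = 0, where b-k = 2.889
A = 1+m^2 = 2.597696
B = 2(m(b-k) - h) = 2(1.2640*2.889 - 6) = -4.696608
C = h^2 + (b-k)^2 - r^2 = 36 + 8.346321 - 81 = -36.653679
disc = B^2-4AC = 22.0581 + 380.8605 = 402.9186
disc > 0

2 intersection points


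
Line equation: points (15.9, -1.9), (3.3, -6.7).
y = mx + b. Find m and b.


m = (-4.8)/(-12.6) = 0.3810
b = y1 - m*x1 = -1.9 - (-4.8*15.9)/(-12.6) = -1.9 - 6.0571 = -7.9571

y = 0.3810x - 7.9571


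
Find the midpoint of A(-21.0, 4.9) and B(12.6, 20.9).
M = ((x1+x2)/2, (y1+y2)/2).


Mx = (-21.0 + 12.6)/2 = -8.4/2 = -4.2000
My = (4.9 + 20.9)/2 = 25.8/2 = 12.9000

(-4.2000, 12.9000)


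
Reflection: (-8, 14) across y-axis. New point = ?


Reflection rule for y-axis: (-x, y)
(-8, 14) -> (8, 14)

(8, 14)


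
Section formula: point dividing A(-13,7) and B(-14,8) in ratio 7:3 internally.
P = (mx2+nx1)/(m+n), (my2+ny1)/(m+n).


Px = (7*(-14) + 3*(-13))/10 = -137/10 = -13.7000
Py = (7*8 + 3*7)/10 = 77/10 = 7.7000

P = (-13.7000, 7.7000)


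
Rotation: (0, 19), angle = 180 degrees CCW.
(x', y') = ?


cos(180) = -1, sin(180) = 0
x' = 0*(-1) - 19*0 = 0
y' = 0*0 + 19*(-1) = -19

(0, -19)


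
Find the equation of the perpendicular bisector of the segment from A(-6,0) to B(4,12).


Midpoint = (-1, 6)
Slope of AB = dy/dx = 12/10 = 1.2000
Perp slope = -dx/dy = -10/12 = -0.8333
b = My - (perp slope)*Mx = 6 + (10*(-1))/12 = 6 - 0.8333 = 5.1667

y = -0.8333x + 5.1667


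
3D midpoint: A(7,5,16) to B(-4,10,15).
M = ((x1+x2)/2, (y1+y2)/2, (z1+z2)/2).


Mx = (7- 4)/2 = 1.5000
My = (5+10)/2 = 7.5000
Mz = (16+15)/2 = 15.5000

M = (1.5000, 7.5000, 15.5000)


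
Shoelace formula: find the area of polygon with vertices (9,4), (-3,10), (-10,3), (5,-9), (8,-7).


sum(xi*y_{i+1}) = 9*10 - 3*3 - 10*(-9) + 5*(-7) + 8*4 = 168
sum(yi*x_{i+1}) = 4*(-3) + 10*(-10) + 3*5 - 9*8 - 7*9 = -232
Area = |168 + 232|/2 = 400/2 = 200.0000

200.0000 sq units


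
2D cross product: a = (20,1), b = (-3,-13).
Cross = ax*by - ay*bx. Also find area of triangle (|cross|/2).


cross = 20*(-13) - 1*(-3) = -260 + 3 = -257
Triangle area = |-257|/2 = 257/2 = 128.5000

cross = -257, triangle area = 128.5000


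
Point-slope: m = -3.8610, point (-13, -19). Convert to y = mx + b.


y + 19 = -3.8610(x + 13)
y = -3.8610x - 19 + 3.8610*(-13)
y = -3.8610x - 69.1930

y = -3.8610x - 69.1930


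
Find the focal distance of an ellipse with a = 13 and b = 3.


c^2 = 13^2 - 3^2 = 169 - 9 = 160
c = sqrt(160) = 12.6491

c = 12.6491


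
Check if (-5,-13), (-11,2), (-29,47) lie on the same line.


-5*(2-47) - 11*(47+ 13) - 29*(-13-2)
= 225 - 660 + 435 = 0

Yes, collinear (determinant = 0)


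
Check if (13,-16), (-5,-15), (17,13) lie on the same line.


13*(-15-13) - 5*(13+ 16) + 17*(-16+ 15)
= -364 - 145 - 17 = -526

No, not collinear (determinant = -526)


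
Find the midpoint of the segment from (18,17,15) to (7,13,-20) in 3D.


Mx = (18+7)/2 = 12.5000
My = (17+13)/2 = 15.0000
Mz = (15- 20)/2 = -2.5000

M = (12.5000, 15.0000, -2.5000)


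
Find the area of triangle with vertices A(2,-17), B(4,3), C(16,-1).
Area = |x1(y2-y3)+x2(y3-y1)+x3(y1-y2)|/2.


2*(3+ 1) = 8
4*(-1+ 17) = 64
16*(-17-3) = -320
sum = -248
Area = |-248|/2 = 124.0000

124.0000 sq units


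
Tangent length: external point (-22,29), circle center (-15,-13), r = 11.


d = sqrt((-22+ 15)^2 + (29+ 13)^2) = sqrt(49+1764) = 42.5793
L = sqrt(1813.0000 - 121) = sqrt(1692.0000) = 41.1339

41.1339


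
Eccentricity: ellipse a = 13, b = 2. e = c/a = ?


c = sqrt(169-4) = sqrt(165) = 12.8452
e = c/a = sqrt(165)/13 = 0.9881

e = 0.9881


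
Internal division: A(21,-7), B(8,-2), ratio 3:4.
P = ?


Px = (3*8 + 4*21)/7 = 108/7 = 15.4286
Py = (3*(-2) + 4*(-7))/7 = -34/7 = -4.8571

P = (15.4286, -4.8571)


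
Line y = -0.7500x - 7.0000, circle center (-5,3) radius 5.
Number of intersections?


Substitute y = -0.7500x - 7.0000: (x+ 5)^2 + (-0.7500x- 7.0000-3)^2 = 25
Expand to Ax^2 + Bx + C = 0, where b-k = -10
A = 1+m^2 = 1.5625
B = 2(m(b-k) - h) = 2(-0.7500*(-10) + 5) = 25
C = h^2 + (b-k)^2 - r^2 = 25 + 100 - 25 = 100
disc = B^2-4AC = 625.0000 - 625.0000 = 0
disc = 0

1 intersection point (tangent)


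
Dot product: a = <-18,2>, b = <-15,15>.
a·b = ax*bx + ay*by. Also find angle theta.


a·b = -18*(-15) + 2*15 = 270 + 30 = 300
|a| = sqrt(324+4) = 18.1108
|b| = sqrt(225+225) = 21.2132
cos(theta) = 300/(sqrt(328)*sqrt(450)) = 300/sqrt(147600) = 0.780869
theta = arccos(300/sqrt(147600)) = 38.6598 degrees

a·b = 300, theta = 38.6598 deg


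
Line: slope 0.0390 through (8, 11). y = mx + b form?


y - 11 = 0.0390(x - 8)
y = 0.0390x + 11 - 0.0390*8
y = 0.0390x + 10.6880

y = 0.0390x + 10.6880


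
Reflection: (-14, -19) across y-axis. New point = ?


Reflection rule for y-axis: (-x, y)
(-14, -19) -> (14, -19)

(14, -19)


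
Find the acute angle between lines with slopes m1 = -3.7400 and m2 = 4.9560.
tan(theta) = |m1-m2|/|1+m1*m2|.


m1-m2 = -8.696
1+m1*m2 = -17.53544
tan(theta) = |-8.696/(-17.53544)| = 0.495910
theta = arctan(|-8.696/(-17.53544)|) = 26.3773 degrees (acute angle)

26.3773 degrees


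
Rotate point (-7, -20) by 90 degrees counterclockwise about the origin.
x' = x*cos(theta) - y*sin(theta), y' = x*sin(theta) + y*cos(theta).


cos(90) = 0, sin(90) = 1
x' = -7*0 + 20*1 = 20
y' = -7*1 - 20*0 = -7

(20, -7)


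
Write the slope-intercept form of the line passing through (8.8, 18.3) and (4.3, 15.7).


m = (-2.6)/(-4.5) = 0.5778
b = y1 - m*x1 = 18.3 - (-2.6*8.8)/(-4.5) = 18.3 - 5.0844 = 13.2156

y = 0.5778x + 13.2156


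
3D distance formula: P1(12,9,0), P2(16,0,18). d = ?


dx=4, dy=-9, dz=18
d = sqrt(16+81+324) = sqrt(421) = 20.5183

20.5183


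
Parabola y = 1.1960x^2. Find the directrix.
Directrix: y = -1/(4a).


a = 1.1960
1/(4a) = 0.2090
directrix: y = -0.2090 = -0.2090

y = -0.2090


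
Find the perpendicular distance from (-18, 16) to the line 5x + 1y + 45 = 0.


|5*(-18) + 1*16 + 45| = |-29| = 29
sqrt(25 + 1) = sqrt(26) = 5.0990
d = 29/sqrt(26) = 5.6874

5.6874


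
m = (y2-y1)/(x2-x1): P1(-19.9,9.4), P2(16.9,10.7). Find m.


dy = 10.7 - 9.4 = 1.3
dx = 16.9 + 19.9 = 36.8
m = 1.3/36.8 = 0.0353

m = 0.0353


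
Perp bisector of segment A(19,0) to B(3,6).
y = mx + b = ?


Midpoint = (11, 3)
Slope of AB = dy/dx = 6/(-16) = -0.3750
Perp slope = -dx/dy = 16/6 = 2.6667
b = My - (perp slope)*Mx = 3 + (-16*11)/6 = 3 - 29.3333 = -26.3333

y = 2.6667x - 26.3333


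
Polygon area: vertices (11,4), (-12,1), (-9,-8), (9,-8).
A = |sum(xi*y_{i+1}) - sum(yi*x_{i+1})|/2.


sum(xi*y_{i+1}) = 11*1 - 12*(-8) - 9*(-8) + 9*4 = 215
sum(yi*x_{i+1}) = 4*(-12) + 1*(-9) - 8*9 - 8*11 = -217
Area = |215 + 217|/2 = 432/2 = 216.0000

216.0000 sq units


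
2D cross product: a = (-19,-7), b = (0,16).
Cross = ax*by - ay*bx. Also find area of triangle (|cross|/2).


cross = -19*16 + 7*0 = -304 - 0 = -304
Triangle area = |-304|/2 = 304/2 = 152.0000

cross = -304, triangle area = 152.0000


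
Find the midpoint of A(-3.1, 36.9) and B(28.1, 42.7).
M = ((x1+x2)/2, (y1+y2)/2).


Mx = (-3.1 + 28.1)/2 = 25.0/2 = 12.5000
My = (36.9 + 42.7)/2 = 79.6/2 = 39.8000

(12.5000, 39.8000)


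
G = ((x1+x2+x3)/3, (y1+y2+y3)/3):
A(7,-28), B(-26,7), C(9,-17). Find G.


Gx = (7- 26+9)/3 = -10/3 = -3.3333
Gy = (-28+7- 17)/3 = -38/3 = -12.6667

G = (-3.3333, -12.6667)


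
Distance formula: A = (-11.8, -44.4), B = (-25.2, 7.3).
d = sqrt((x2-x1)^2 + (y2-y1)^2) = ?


dx = -25.2 + 11.8 = -13.4
dy = 7.3 + 44.4 = 51.7
d = sqrt(179.56 + 2672.89) = sqrt(2852.45) = 53.4083

53.4083


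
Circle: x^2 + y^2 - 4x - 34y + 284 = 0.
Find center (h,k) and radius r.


h = -D/2 = 4/2 = 2
k = -E/2 = 34/2 = 17
r^2 = h^2 + k^2 - F = 4 + 289 - 284 = 9
r = 3

Center (2, 17), radius = 3


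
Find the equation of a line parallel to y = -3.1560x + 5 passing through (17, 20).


Parallel lines have equal slopes.
m2 = -3.1560
b2 = 20 + 3.1560*17 = 73.6520

y = -3.1560x + 73.6520


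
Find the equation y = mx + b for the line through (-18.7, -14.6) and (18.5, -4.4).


m = (10.2)/(37.2) = 0.2742
b = y1 - m*x1 = -14.6 - (10.2*(-18.7))/(37.2) = -14.6 + 5.1274 = -9.4726

y = 0.2742x - 9.4726


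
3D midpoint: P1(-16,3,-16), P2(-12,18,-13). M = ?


Mx = (-16- 12)/2 = -14.0000
My = (3+18)/2 = 10.5000
Mz = (-16- 13)/2 = -14.5000

M = (-14.0000, 10.5000, -14.5000)


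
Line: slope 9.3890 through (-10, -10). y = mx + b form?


y + 10 = 9.3890(x + 10)
y = 9.3890x - 10 - 9.3890*(-10)
y = 9.3890x + 83.8900

y = 9.3890x + 83.8900


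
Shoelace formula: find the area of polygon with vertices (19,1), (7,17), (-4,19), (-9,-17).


sum(xi*y_{i+1}) = 19*17 + 7*19 - 4*(-17) - 9*1 = 515
sum(yi*x_{i+1}) = 1*7 + 17*(-4) + 19*(-9) - 17*19 = -555
Area = |515 + 555|/2 = 1070/2 = 535.0000

535.0000 sq units


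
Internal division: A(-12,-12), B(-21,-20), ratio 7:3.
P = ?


Px = (7*(-21) + 3*(-12))/10 = -183/10 = -18.3000
Py = (7*(-20) + 3*(-12))/10 = -176/10 = -17.6000

P = (-18.3000, -17.6000)


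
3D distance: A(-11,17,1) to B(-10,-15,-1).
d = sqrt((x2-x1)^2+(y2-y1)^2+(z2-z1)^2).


dx=1, dy=-32, dz=-2
d = sqrt(1+1024+4) = sqrt(1029) = 32.0780

32.0780


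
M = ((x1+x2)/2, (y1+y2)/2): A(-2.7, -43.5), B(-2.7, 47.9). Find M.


Mx = (-2.7 - 2.7)/2 = -5.4/2 = -2.7000
My = (-43.5 + 47.9)/2 = 4.4/2 = 2.2000

(-2.7000, 2.2000)


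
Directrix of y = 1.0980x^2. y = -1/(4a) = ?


a = 1.0980
1/(4a) = 0.2277
directrix: y = -0.2277 = -0.2277

y = -0.2277


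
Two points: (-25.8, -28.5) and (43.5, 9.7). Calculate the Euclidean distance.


dx = 43.5 + 25.8 = 69.3
dy = 9.7 + 28.5 = 38.2
d = sqrt(4802.49 + 1459.24) = sqrt(6261.73) = 79.1311

79.1311


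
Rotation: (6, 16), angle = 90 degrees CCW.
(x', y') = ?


cos(90) = 0, sin(90) = 1
x' = 6*0 - 16*1 = -16
y' = 6*1 + 16*0 = 6

(-16, 6)


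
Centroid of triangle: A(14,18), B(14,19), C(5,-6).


Gx = (14+14+5)/3 = 33/3 = 11.0000
Gy = (18+19- 6)/3 = 31/3 = 10.3333

G = (11.0000, 10.3333)


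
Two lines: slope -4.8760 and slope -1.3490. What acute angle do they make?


m1-m2 = -3.527
1+m1*m2 = 7.577724
tan(theta) = |-3.527/7.577724| = 0.465443
theta = arctan(|-3.527/7.577724|) = 24.9593 degrees (acute angle)

24.9593 degrees


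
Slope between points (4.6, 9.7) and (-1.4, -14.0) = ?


dy = -14.0 - 9.7 = -23.7
dx = -1.4 - 4.6 = -6.0
m = -23.7/(-6.0) = 3.9500

m = 3.9500


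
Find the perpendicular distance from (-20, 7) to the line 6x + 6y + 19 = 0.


|6*(-20) + 6*7 + 19| = |-59| = 59
sqrt(36 + 36) = sqrt(72) = 8.4853
d = 59/sqrt(72) = 6.9532

6.9532


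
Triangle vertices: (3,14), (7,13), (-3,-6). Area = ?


3*(13+ 6) = 57
7*(-6-14) = -140
-3*(14-13) = -3
sum = -86
Area = |-86|/2 = 43.0000

43.0000 sq units


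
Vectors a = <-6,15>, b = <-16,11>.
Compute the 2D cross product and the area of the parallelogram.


cross = -6*11 - 15*(-16) = -66 + 240 = 174
Parallelogram area = |174| = 174

cross = 174, parallelogram area = 174


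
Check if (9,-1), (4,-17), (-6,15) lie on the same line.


9*(-17-15) + 4*(15+ 1) - 6*(-1+ 17)
= -288 + 64 - 96 = -320

No, not collinear (determinant = -320)


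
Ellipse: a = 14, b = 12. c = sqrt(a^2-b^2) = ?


c^2 = 14^2 - 12^2 = 196 - 144 = 52
c = sqrt(52) = 7.2111

c = 7.2111


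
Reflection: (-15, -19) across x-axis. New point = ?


Reflection rule for x-axis: (x, -y)
(-15, -19) -> (-15, 19)

(-15, 19)


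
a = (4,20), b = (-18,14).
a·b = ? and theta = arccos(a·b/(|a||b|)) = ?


a·b = 4*(-18) + 20*14 = -72 + 280 = 208
|a| = sqrt(16+400) = 20.3961
|b| = sqrt(324+196) = 22.8035
cos(theta) = 208/(sqrt(416)*sqrt(520)) = 208/sqrt(216320) = 0.447214
theta = arccos(208/sqrt(216320)) = 63.4349 degrees

a·b = 208, theta = 63.4349 deg


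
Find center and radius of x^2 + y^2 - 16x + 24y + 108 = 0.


h = -D/2 = 16/2 = 8
k = -E/2 = -24/2 = -12
r^2 = h^2 + k^2 - F = 64 + 144 - 108 = 100
r = 10

Center (8, -12), radius = 10


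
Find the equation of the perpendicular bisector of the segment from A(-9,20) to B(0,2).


Midpoint = (-4.5, 11)
Slope of AB = dy/dx = -18/9 = -2.0000
Perp slope = -dx/dy = 9/18 = 0.5000
b = My - (perp slope)*Mx = 11 + (9*(-4.5))/(-18) = 11 + 2.2500 = 13.2500

y = 0.5000x + 13.2500


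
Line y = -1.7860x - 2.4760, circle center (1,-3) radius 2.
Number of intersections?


Substitute y = -1.7860x - 2.4760: (x-1)^2 + (-1.7860x- 2.4760+ 3)^2 = 4
Expand to Ax^2 + Bx + C = 0, where b-k = 0.524
A = 1+m^2 = 4.189796
B = 2(m(b-k) - h) = 2(-1.7860*0.524 - 1) = -3.871728
C = h^2 + (b-k)^2 - r^2 = 1 + 0.274576 - 4 = -2.725424
disc = B^2-4AC = 14.9903 + 45.6759 = 60.6662
disc > 0

2 intersection points


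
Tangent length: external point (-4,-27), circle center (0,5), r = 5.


d = sqrt((-4-0)^2 + (-27-5)^2) = sqrt(16+1024) = 32.2490
L = sqrt(1040.0000 - 25) = sqrt(1015.0000) = 31.8591

31.8591


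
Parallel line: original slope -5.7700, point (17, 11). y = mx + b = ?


Parallel lines have equal slopes.
m2 = -5.7700
b2 = 11 + 5.7700*17 = 109.0900

y = -5.7700x + 109.0900


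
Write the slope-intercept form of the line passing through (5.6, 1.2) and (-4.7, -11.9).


m = (-13.1)/(-10.3) = 1.2718
b = y1 - m*x1 = 1.2 - (-13.1*5.6)/(-10.3) = 1.2 - 7.1223 = -5.9223

y = 1.2718x - 5.9223


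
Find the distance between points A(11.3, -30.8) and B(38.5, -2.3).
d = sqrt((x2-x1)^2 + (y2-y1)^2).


dx = 38.5 - 11.3 = 27.2
dy = -2.3 + 30.8 = 28.5
d = sqrt(739.84 + 812.25) = sqrt(1552.09) = 39.3966

39.3966


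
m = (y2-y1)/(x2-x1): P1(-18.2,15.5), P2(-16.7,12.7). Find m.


dy = 12.7 - 15.5 = -2.8
dx = -16.7 + 18.2 = 1.5
m = -2.8/1.5 = -1.8667

m = -1.8667


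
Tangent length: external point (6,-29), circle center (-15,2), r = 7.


d = sqrt((6+ 15)^2 + (-29-2)^2) = sqrt(441+961) = 37.4433
L = sqrt(1402.0000 - 49) = sqrt(1353.0000) = 36.7831

36.7831


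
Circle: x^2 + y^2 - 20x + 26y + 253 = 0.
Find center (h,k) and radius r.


h = -D/2 = 20/2 = 10
k = -E/2 = -26/2 = -13
r^2 = h^2 + k^2 - F = 100 + 169 - 253 = 16
r = 4

Center (10, -13), radius = 4


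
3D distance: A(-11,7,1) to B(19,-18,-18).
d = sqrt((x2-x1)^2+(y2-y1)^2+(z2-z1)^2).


dx=30, dy=-25, dz=-19
d = sqrt(900+625+361) = sqrt(1886) = 43.4281

43.4281


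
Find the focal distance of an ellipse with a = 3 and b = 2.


c^2 = 3^2 - 2^2 = 9 - 4 = 5
c = sqrt(5) = 2.2361

c = 2.2361


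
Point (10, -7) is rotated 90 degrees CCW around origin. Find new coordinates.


cos(90) = 0, sin(90) = 1
x' = 10*0 + 7*1 = 7
y' = 10*1 - 7*0 = 10

(7, 10)


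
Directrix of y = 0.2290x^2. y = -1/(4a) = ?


a = 0.2290
1/(4a) = 1.0917
directrix: y = -1.0917 = -1.0917

y = -1.0917


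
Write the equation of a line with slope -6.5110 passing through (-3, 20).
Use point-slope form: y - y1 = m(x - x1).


y - 20 = -6.5110(x + 3)
y = -6.5110x + 20 + 6.5110*(-3)
y = -6.5110x + 0.4670

y = -6.5110x + 0.4670


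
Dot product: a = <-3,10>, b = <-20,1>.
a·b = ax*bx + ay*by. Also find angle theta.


a·b = -3*(-20) + 10*1 = 60 + 10 = 70
|a| = sqrt(9+100) = 10.4403
|b| = sqrt(400+1) = 20.0250
cos(theta) = 70/(sqrt(109)*sqrt(401)) = 70/sqrt(43709) = 0.334821
theta = arccos(70/sqrt(43709)) = 70.4384 degrees

a·b = 70, theta = 70.4384 deg


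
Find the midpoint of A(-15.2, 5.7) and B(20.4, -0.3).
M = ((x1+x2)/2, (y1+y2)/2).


Mx = (-15.2 + 20.4)/2 = 5.2/2 = 2.6000
My = (5.7 - 0.3)/2 = 5.4/2 = 2.7000

(2.6000, 2.7000)


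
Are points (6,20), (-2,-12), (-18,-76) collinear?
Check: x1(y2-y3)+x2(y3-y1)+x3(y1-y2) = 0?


6*(-12+ 76) - 2*(-76-20) - 18*(20+ 12)
= 384 + 192 - 576 = 0

Yes, collinear (determinant = 0)


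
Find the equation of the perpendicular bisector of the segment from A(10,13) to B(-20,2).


Midpoint = (-5, 7.5)
Slope of AB = dy/dx = -11/(-30) = 0.3667
Perp slope = -dx/dy = -30/11 = -2.7273
b = My - (perp slope)*Mx = 7.5 + (-30*(-5))/(-11) = 7.5 - 13.6364 = -6.1364

y = -2.7273x - 6.1364


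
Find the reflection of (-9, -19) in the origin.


Reflection rule for origin: (-x, -y)
(-9, -19) -> (9, 19)

(9, 19)


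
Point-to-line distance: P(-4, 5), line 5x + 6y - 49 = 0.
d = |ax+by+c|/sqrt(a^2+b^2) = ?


|5*(-4) + 6*5 - 49| = |-39| = 39
sqrt(25 + 36) = sqrt(61) = 7.8102
d = 39/sqrt(61) = 4.9934

4.9934


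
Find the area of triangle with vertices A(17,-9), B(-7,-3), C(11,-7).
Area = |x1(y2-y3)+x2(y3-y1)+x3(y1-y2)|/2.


17*(-3+ 7) = 68
-7*(-7+ 9) = -14
11*(-9+ 3) = -66
sum = -12
Area = |-12|/2 = 6.0000

6.0000 sq units


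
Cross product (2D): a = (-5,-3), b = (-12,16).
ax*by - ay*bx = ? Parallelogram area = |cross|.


cross = -5*16 + 3*(-12) = -80 - 36 = -116
Parallelogram area = |-116| = 116

cross = -116, parallelogram area = 116


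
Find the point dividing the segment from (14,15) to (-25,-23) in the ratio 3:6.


Px = (3*(-25) + 6*14)/9 = 9/9 = 1.0000
Py = (3*(-23) + 6*15)/9 = 21/9 = 2.3333

P = (1.0000, 2.3333)


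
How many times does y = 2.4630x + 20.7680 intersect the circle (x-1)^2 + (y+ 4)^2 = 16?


Substitute y = 2.4630x + 20.7680: (x-1)^2 + (2.4630x+20.7680+ 4)^2 = 16
Expand to Ax^2 + Bx + C = 0, where b-k = 24.768
A = 1+m^2 = 7.066369
B = 2(m(b-k) - h) = 2(2.4630*24.768 - 1) = 120.007168
C = h^2 + (b-k)^2 - r^2 = 1 + 613.453824 - 16 = 598.453824
disc = B^2-4AC = 14401.7204 - 16915.5822 = -2513.8618
disc < 0

0 intersection points


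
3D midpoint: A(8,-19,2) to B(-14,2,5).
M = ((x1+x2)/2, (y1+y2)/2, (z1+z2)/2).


Mx = (8- 14)/2 = -3.0000
My = (-19+2)/2 = -8.5000
Mz = (2+5)/2 = 3.5000

M = (-3.0000, -8.5000, 3.5000)


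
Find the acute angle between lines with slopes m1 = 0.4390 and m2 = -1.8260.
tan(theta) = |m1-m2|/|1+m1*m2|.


m1-m2 = 2.265
1+m1*m2 = 0.198386
tan(theta) = |2.265/0.198386| = 11.417136
theta = arctan(|2.265/0.198386|) = 84.9944 degrees (acute angle)

84.9944 degrees


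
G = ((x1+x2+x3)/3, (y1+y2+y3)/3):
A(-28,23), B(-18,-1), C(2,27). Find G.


Gx = (-28- 18+2)/3 = -44/3 = -14.6667
Gy = (23- 1+27)/3 = 49/3 = 16.3333

G = (-14.6667, 16.3333)


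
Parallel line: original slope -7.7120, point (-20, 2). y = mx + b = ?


Parallel lines have equal slopes.
m2 = -7.7120
b2 = 2 + 7.7120*(-20) = -152.2400

y = -7.7120x - 152.2400


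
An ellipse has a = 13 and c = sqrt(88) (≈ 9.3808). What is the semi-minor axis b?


b^2 = 13^2 - (sqrt(88))^2 = 169 - 88 = 81
b = sqrt(81) = 9

b = 9


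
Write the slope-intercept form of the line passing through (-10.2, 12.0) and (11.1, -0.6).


m = (-12.6)/(21.3) = -0.5915
b = y1 - m*x1 = 12.0 - (-12.6*(-10.2))/(21.3) = 12.0 - 6.0338 = 5.9662

y = -0.5915x + 5.9662


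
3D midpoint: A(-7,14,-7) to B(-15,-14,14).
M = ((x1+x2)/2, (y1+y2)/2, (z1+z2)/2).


Mx = (-7- 15)/2 = -11.0000
My = (14- 14)/2 = 0
Mz = (-7+14)/2 = 3.5000

M = (-11.0000, 0, 3.5000)


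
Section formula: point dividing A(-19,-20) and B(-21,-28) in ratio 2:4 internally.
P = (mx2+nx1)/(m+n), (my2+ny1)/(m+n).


Px = (2*(-21) + 4*(-19))/6 = -118/6 = -19.6667
Py = (2*(-28) + 4*(-20))/6 = -136/6 = -22.6667

P = (-19.6667, -22.6667)


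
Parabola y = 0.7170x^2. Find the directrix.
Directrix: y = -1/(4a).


a = 0.7170
1/(4a) = 0.3487
directrix: y = -0.3487 = -0.3487

y = -0.3487


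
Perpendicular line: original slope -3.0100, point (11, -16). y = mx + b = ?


Perpendicular slope = -1/m1 = -1/(-3.0100) = 0.3322
b2 = y0 - m2*x0 = -16 + 11/(-3.0100) = -16 - 3.6545 = -19.6545

y = 0.3322x - 19.6545


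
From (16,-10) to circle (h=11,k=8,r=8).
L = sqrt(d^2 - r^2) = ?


d = sqrt((16-11)^2 + (-10-8)^2) = sqrt(25+324) = 18.6815
L = sqrt(349.0000 - 64) = sqrt(285.0000) = 16.8819

16.8819


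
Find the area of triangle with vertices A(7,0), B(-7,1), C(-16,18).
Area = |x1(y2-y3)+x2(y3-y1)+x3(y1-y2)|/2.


7*(1-18) = -119
-7*(18-0) = -126
-16*(0-1) = 16
sum = -229
Area = |-229|/2 = 114.5000

114.5000 sq units


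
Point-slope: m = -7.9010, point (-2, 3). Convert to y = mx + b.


y - 3 = -7.9010(x + 2)
y = -7.9010x + 3 + 7.9010*(-2)
y = -7.9010x - 12.8020

y = -7.9010x - 12.8020


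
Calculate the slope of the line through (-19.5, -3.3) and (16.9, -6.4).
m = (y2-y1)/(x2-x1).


dy = -6.4 + 3.3 = -3.1
dx = 16.9 + 19.5 = 36.4
m = -3.1/36.4 = -0.0852

m = -0.0852


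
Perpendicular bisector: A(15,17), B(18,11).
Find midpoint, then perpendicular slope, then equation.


Midpoint = (16.5, 14)
Slope of AB = dy/dx = -6/3 = -2.0000
Perp slope = -dx/dy = 3/6 = 0.5000
b = My - (perp slope)*Mx = 14 + (3*16.5)/(-6) = 14 - 8.2500 = 5.7500

y = 0.5000x + 5.7500


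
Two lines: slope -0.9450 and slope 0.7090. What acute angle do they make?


m1-m2 = -1.654
1+m1*m2 = 0.329995
tan(theta) = |-1.654/0.329995| = 5.012197
theta = arctan(|-1.654/0.329995|) = 78.7169 degrees (acute angle)

78.7169 degrees


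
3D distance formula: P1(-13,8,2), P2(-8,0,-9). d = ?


dx=5, dy=-8, dz=-11
d = sqrt(25+64+121) = sqrt(210) = 14.4914

14.4914


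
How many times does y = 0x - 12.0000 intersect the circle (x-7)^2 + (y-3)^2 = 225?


Substitute y = 0x - 12.0000: (x-7)^2 + (0x- 12.0000-3)^2 = 225
Expand to Ax^2 + Bx + C = 0, where b-k = -15
A = 1+m^2 = 1
B = 2(m(b-k) - h) = 2(0*(-15) - 7) = -14
C = h^2 + (b-k)^2 - r^2 = 49 + 225 - 225 = 49
disc = B^2-4AC = 196.0000 - 196.0000 = 0
disc = 0

1 intersection point (tangent)


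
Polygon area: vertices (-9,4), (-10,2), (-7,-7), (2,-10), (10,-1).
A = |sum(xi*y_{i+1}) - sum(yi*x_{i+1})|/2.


sum(xi*y_{i+1}) = -9*2 - 10*(-7) - 7*(-10) + 2*(-1) + 10*4 = 160
sum(yi*x_{i+1}) = 4*(-10) + 2*(-7) - 7*2 - 10*10 - 1*(-9) = -159
Area = |160 + 159|/2 = 319/2 = 159.5000

159.5000 sq units


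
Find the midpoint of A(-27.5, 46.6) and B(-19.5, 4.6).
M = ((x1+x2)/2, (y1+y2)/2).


Mx = (-27.5 - 19.5)/2 = -47.0/2 = -23.5000
My = (46.6 + 4.6)/2 = 51.2/2 = 25.6000

(-23.5000, 25.6000)


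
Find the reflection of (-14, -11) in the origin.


Reflection rule for origin: (-x, -y)
(-14, -11) -> (14, 11)

(14, 11)


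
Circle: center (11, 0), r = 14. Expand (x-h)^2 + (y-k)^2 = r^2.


(x-11)^2 + (y-0)^2 = 14^2
D = -2h = -22, E = -2k = 0
F = h^2+k^2-r^2 = 121+0-196 = -75

x^2 + y^2 - 22x - 75 = 0


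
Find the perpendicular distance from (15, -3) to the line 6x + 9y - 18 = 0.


|6*15 + 9*(-3) - 18| = |45| = 45
sqrt(36 + 81) = sqrt(117) = 10.8167
d = 45/sqrt(117) = 4.1603

4.1603


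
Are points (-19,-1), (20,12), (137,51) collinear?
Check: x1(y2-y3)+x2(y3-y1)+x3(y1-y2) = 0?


-19*(12-51) + 20*(51+ 1) + 137*(-1-12)
= 741 + 1040 - 1781 = 0

Yes, collinear (determinant = 0)


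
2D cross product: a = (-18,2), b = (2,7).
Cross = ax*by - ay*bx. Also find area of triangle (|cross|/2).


cross = -18*7 - 2*2 = -126 - 4 = -130
Triangle area = |-130|/2 = 130/2 = 65.0000

cross = -130, triangle area = 65.0000


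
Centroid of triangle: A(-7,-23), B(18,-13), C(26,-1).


Gx = (-7+18+26)/3 = 37/3 = 12.3333
Gy = (-23- 13- 1)/3 = -37/3 = -12.3333

G = (12.3333, -12.3333)


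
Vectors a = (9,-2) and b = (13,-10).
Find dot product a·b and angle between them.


a·b = 9*13 - 2*(-10) = 117 + 20 = 137
|a| = sqrt(81+4) = 9.2195
|b| = sqrt(169+100) = 16.4012
cos(theta) = 137/(sqrt(85)*sqrt(269)) = 137/sqrt(22865) = 0.906014
theta = arccos(137/sqrt(22865)) = 25.0398 degrees

a·b = 137, theta = 25.0398 deg


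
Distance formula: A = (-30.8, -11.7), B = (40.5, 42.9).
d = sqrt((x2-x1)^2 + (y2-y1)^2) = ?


dx = 40.5 + 30.8 = 71.3
dy = 42.9 + 11.7 = 54.6
d = sqrt(5083.69 + 2981.16) = sqrt(8064.85) = 89.8045

89.8045


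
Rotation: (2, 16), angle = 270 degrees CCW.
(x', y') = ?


cos(270) = 0, sin(270) = -1
x' = 2*0 - 16*(-1) = 16
y' = 2*(-1) + 16*0 = -2

(16, -2)


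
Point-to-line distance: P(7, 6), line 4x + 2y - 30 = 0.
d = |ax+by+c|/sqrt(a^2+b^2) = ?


|4*7 + 2*6 - 30| = |10| = 10
sqrt(16 + 4) = sqrt(20) = 4.4721
d = 10/sqrt(20) = 2.2361

2.2361


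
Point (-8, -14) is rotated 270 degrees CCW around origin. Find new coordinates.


cos(270) = 0, sin(270) = -1
x' = -8*0 + 14*(-1) = -14
y' = -8*(-1) - 14*0 = 8

(-14, 8)


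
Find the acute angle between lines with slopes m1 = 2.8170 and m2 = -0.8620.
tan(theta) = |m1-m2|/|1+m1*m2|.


m1-m2 = 3.679
1+m1*m2 = -1.428254
tan(theta) = |3.679/(-1.428254)| = 2.575872
theta = arctan(|3.679/(-1.428254)|) = 68.7829 degrees (acute angle)

68.7829 degrees


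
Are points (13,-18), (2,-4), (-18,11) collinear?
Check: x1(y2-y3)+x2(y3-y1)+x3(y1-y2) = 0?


13*(-4-11) + 2*(11+ 18) - 18*(-18+ 4)
= -195 + 58 + 252 = 115

No, not collinear (determinant = 115)


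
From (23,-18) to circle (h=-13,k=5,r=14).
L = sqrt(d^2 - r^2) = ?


d = sqrt((23+ 13)^2 + (-18-5)^2) = sqrt(1296+529) = 42.7200
L = sqrt(1825.0000 - 196) = sqrt(1629.0000) = 40.3609

40.3609


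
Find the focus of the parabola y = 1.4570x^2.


a = 1.4570
4a = 5.8280
focus = (0, 1/5.8280) = (0, 0.1716)

Focus = (0, 0.1716)


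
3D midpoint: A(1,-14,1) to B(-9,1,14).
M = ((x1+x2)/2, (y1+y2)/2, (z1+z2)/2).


Mx = (1- 9)/2 = -4.0000
My = (-14+1)/2 = -6.5000
Mz = (1+14)/2 = 7.5000

M = (-4.0000, -6.5000, 7.5000)


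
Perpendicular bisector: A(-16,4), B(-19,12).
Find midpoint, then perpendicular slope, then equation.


Midpoint = (-17.5, 8)
Slope of AB = dy/dx = 8/(-3) = -2.6667
Perp slope = -dx/dy = 3/8 = 0.3750
b = My - (perp slope)*Mx = 8 + (-3*(-17.5))/8 = 8 + 6.5625 = 14.5625

y = 0.3750x + 14.5625


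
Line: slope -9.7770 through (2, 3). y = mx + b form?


y - 3 = -9.7770(x - 2)
y = -9.7770x + 3 + 9.7770*2
y = -9.7770x + 22.5540

y = -9.7770x + 22.5540


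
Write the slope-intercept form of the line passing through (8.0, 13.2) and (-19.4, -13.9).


m = (-27.1)/(-27.4) = 0.9891
b = y1 - m*x1 = 13.2 - (-27.1*8.0)/(-27.4) = 13.2 - 7.9124 = 5.2876

y = 0.9891x + 5.2876


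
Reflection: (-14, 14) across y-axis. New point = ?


Reflection rule for y-axis: (-x, y)
(-14, 14) -> (14, 14)

(14, 14)


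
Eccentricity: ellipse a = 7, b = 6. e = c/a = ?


c = sqrt(49-36) = sqrt(13) = 3.6056
e = c/a = sqrt(13)/7 = 0.5151

e = 0.5151


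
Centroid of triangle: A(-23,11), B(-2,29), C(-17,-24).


Gx = (-23- 2- 17)/3 = -42/3 = -14.0000
Gy = (11+29- 24)/3 = 16/3 = 5.3333

G = (-14.0000, 5.3333)


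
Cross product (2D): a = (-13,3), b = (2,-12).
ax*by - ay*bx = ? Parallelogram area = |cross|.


cross = -13*(-12) - 3*2 = 156 - 6 = 150
Parallelogram area = |150| = 150

cross = 150, parallelogram area = 150
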